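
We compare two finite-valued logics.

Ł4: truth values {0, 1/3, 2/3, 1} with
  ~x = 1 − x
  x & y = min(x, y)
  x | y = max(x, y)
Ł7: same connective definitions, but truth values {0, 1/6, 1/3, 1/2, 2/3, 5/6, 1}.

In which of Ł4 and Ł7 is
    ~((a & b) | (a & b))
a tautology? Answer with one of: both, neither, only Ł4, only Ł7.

In Ł4: at a = 1/3, b = 1/3 the value is 2/3 — not a tautology.
In Ł7: at a = 1/6, b = 1/6 the value is 5/6 — not a tautology.

neither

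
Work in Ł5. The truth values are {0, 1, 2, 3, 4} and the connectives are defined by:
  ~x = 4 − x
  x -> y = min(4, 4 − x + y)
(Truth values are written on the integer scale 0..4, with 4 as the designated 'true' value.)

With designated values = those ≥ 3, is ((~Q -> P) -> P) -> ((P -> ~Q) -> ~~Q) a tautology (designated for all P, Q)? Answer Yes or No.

No

Counterexample: take P = 0, Q = 0.
~Q = ~0 = 4
~Q -> P = 4 -> 0 = 0
(~Q -> P) -> P = 0 -> 0 = 4
~Q = ~0 = 4
P -> ~Q = 0 -> 4 = 4
~~Q = ~4 = 0
(P -> ~Q) -> ~~Q = 4 -> 0 = 0
((~Q -> P) -> P) -> ((P -> ~Q) -> ~~Q) = 4 -> 0 = 0
This gives 0, which is below 3.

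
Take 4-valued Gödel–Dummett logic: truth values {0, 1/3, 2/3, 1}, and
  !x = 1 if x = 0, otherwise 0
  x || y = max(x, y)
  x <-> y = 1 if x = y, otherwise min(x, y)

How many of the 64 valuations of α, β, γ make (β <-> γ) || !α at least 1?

28

value 1: 28 assignments (counts)
value 2/3: 6 assignments
value 1/3: 12 assignments
value 0: 18 assignments
So 28 of the 64 assignments meet the threshold.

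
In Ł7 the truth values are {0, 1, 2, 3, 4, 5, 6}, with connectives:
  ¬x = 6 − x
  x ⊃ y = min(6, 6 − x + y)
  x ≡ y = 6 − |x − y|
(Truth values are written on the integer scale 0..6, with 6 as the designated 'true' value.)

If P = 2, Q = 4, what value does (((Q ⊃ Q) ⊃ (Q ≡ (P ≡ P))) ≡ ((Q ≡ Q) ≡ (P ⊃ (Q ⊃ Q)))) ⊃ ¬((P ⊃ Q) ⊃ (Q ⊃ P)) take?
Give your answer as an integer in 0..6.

Q ⊃ Q = 4 ⊃ 4 = 6
P ≡ P = 2 ≡ 2 = 6
Q ≡ (P ≡ P) = 4 ≡ 6 = 4
(Q ⊃ Q) ⊃ (Q ≡ (P ≡ P)) = 6 ⊃ 4 = 4
Q ≡ Q = 4 ≡ 4 = 6
Q ⊃ Q = 4 ⊃ 4 = 6
P ⊃ (Q ⊃ Q) = 2 ⊃ 6 = 6
(Q ≡ Q) ≡ (P ⊃ (Q ⊃ Q)) = 6 ≡ 6 = 6
((Q ⊃ Q) ⊃ (Q ≡ (P ≡ P))) ≡ ((Q ≡ Q) ≡ (P ⊃ (Q ⊃ Q))) = 4 ≡ 6 = 4
P ⊃ Q = 2 ⊃ 4 = 6
Q ⊃ P = 4 ⊃ 2 = 4
(P ⊃ Q) ⊃ (Q ⊃ P) = 6 ⊃ 4 = 4
¬((P ⊃ Q) ⊃ (Q ⊃ P)) = ¬4 = 2
(((Q ⊃ Q) ⊃ (Q ≡ (P ≡ P))) ≡ ((Q ≡ Q) ≡ (P ⊃ (Q ⊃ Q)))) ⊃ ¬((P ⊃ Q) ⊃ (Q ⊃ P)) = 4 ⊃ 2 = 4

4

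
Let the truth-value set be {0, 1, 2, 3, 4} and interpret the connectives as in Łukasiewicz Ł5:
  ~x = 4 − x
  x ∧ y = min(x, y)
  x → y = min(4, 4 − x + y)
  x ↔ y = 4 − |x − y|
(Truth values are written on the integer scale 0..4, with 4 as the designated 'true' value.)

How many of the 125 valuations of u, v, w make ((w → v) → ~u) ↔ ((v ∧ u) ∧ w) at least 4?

value 4: 18 assignments (counts)
value 3: 24 assignments
value 2: 28 assignments
value 1: 19 assignments
value 0: 36 assignments
So 18 of the 125 assignments meet the threshold.

18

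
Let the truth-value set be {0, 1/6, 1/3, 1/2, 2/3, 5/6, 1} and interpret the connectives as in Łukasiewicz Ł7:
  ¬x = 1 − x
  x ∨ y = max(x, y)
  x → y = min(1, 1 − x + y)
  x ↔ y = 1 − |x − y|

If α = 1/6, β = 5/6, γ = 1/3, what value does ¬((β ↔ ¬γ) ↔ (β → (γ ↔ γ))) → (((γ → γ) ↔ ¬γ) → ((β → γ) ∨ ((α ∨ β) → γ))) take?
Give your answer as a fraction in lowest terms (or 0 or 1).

1

¬γ = ¬1/3 = 2/3
β ↔ ¬γ = 5/6 ↔ 2/3 = 5/6
γ ↔ γ = 1/3 ↔ 1/3 = 1
β → (γ ↔ γ) = 5/6 → 1 = 1
(β ↔ ¬γ) ↔ (β → (γ ↔ γ)) = 5/6 ↔ 1 = 5/6
¬((β ↔ ¬γ) ↔ (β → (γ ↔ γ))) = ¬5/6 = 1/6
γ → γ = 1/3 → 1/3 = 1
¬γ = ¬1/3 = 2/3
(γ → γ) ↔ ¬γ = 1 ↔ 2/3 = 2/3
β → γ = 5/6 → 1/3 = 1/2
α ∨ β = 1/6 ∨ 5/6 = 5/6
(α ∨ β) → γ = 5/6 → 1/3 = 1/2
(β → γ) ∨ ((α ∨ β) → γ) = 1/2 ∨ 1/2 = 1/2
((γ → γ) ↔ ¬γ) → ((β → γ) ∨ ((α ∨ β) → γ)) = 2/3 → 1/2 = 5/6
¬((β ↔ ¬γ) ↔ (β → (γ ↔ γ))) → (((γ → γ) ↔ ¬γ) → ((β → γ) ∨ ((α ∨ β) → γ))) = 1/6 → 5/6 = 1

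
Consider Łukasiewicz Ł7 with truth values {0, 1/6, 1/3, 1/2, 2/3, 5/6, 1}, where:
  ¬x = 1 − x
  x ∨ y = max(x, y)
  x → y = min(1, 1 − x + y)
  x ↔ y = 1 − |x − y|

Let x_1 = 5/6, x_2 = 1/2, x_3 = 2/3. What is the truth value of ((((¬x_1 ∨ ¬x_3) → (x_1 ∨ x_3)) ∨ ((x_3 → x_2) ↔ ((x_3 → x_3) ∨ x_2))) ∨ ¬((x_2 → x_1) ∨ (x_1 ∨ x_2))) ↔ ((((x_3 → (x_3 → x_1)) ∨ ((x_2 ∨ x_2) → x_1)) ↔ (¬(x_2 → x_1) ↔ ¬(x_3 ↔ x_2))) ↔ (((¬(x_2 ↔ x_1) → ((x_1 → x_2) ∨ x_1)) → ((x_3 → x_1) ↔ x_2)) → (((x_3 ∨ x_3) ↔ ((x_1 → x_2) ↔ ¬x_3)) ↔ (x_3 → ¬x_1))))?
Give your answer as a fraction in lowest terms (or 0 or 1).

¬x_1 = ¬5/6 = 1/6
¬x_3 = ¬2/3 = 1/3
¬x_1 ∨ ¬x_3 = 1/6 ∨ 1/3 = 1/3
x_1 ∨ x_3 = 5/6 ∨ 2/3 = 5/6
(¬x_1 ∨ ¬x_3) → (x_1 ∨ x_3) = 1/3 → 5/6 = 1
x_3 → x_2 = 2/3 → 1/2 = 5/6
x_3 → x_3 = 2/3 → 2/3 = 1
(x_3 → x_3) ∨ x_2 = 1 ∨ 1/2 = 1
(x_3 → x_2) ↔ ((x_3 → x_3) ∨ x_2) = 5/6 ↔ 1 = 5/6
((¬x_1 ∨ ¬x_3) → (x_1 ∨ x_3)) ∨ ((x_3 → x_2) ↔ ((x_3 → x_3) ∨ x_2)) = 1 ∨ 5/6 = 1
x_2 → x_1 = 1/2 → 5/6 = 1
x_1 ∨ x_2 = 5/6 ∨ 1/2 = 5/6
(x_2 → x_1) ∨ (x_1 ∨ x_2) = 1 ∨ 5/6 = 1
¬((x_2 → x_1) ∨ (x_1 ∨ x_2)) = ¬1 = 0
(((¬x_1 ∨ ¬x_3) → (x_1 ∨ x_3)) ∨ ((x_3 → x_2) ↔ ((x_3 → x_3) ∨ x_2))) ∨ ¬((x_2 → x_1) ∨ (x_1 ∨ x_2)) = 1 ∨ 0 = 1
x_3 → x_1 = 2/3 → 5/6 = 1
x_3 → (x_3 → x_1) = 2/3 → 1 = 1
x_2 ∨ x_2 = 1/2 ∨ 1/2 = 1/2
(x_2 ∨ x_2) → x_1 = 1/2 → 5/6 = 1
(x_3 → (x_3 → x_1)) ∨ ((x_2 ∨ x_2) → x_1) = 1 ∨ 1 = 1
x_2 → x_1 = 1/2 → 5/6 = 1
¬(x_2 → x_1) = ¬1 = 0
x_3 ↔ x_2 = 2/3 ↔ 1/2 = 5/6
¬(x_3 ↔ x_2) = ¬5/6 = 1/6
¬(x_2 → x_1) ↔ ¬(x_3 ↔ x_2) = 0 ↔ 1/6 = 5/6
((x_3 → (x_3 → x_1)) ∨ ((x_2 ∨ x_2) → x_1)) ↔ (¬(x_2 → x_1) ↔ ¬(x_3 ↔ x_2)) = 1 ↔ 5/6 = 5/6
x_2 ↔ x_1 = 1/2 ↔ 5/6 = 2/3
¬(x_2 ↔ x_1) = ¬2/3 = 1/3
x_1 → x_2 = 5/6 → 1/2 = 2/3
(x_1 → x_2) ∨ x_1 = 2/3 ∨ 5/6 = 5/6
¬(x_2 ↔ x_1) → ((x_1 → x_2) ∨ x_1) = 1/3 → 5/6 = 1
x_3 → x_1 = 2/3 → 5/6 = 1
(x_3 → x_1) ↔ x_2 = 1 ↔ 1/2 = 1/2
(¬(x_2 ↔ x_1) → ((x_1 → x_2) ∨ x_1)) → ((x_3 → x_1) ↔ x_2) = 1 → 1/2 = 1/2
x_3 ∨ x_3 = 2/3 ∨ 2/3 = 2/3
x_1 → x_2 = 5/6 → 1/2 = 2/3
¬x_3 = ¬2/3 = 1/3
(x_1 → x_2) ↔ ¬x_3 = 2/3 ↔ 1/3 = 2/3
(x_3 ∨ x_3) ↔ ((x_1 → x_2) ↔ ¬x_3) = 2/3 ↔ 2/3 = 1
¬x_1 = ¬5/6 = 1/6
x_3 → ¬x_1 = 2/3 → 1/6 = 1/2
((x_3 ∨ x_3) ↔ ((x_1 → x_2) ↔ ¬x_3)) ↔ (x_3 → ¬x_1) = 1 ↔ 1/2 = 1/2
((¬(x_2 ↔ x_1) → ((x_1 → x_2) ∨ x_1)) → ((x_3 → x_1) ↔ x_2)) → (((x_3 ∨ x_3) ↔ ((x_1 → x_2) ↔ ¬x_3)) ↔ (x_3 → ¬x_1)) = 1/2 → 1/2 = 1
(((x_3 → (x_3 → x_1)) ∨ ((x_2 ∨ x_2) → x_1)) ↔ (¬(x_2 → x_1) ↔ ¬(x_3 ↔ x_2))) ↔ (((¬(x_2 ↔ x_1) → ((x_1 → x_2) ∨ x_1)) → ((x_3 → x_1) ↔ x_2)) → (((x_3 ∨ x_3) ↔ ((x_1 → x_2) ↔ ¬x_3)) ↔ (x_3 → ¬x_1))) = 5/6 ↔ 1 = 5/6
((((¬x_1 ∨ ¬x_3) → (x_1 ∨ x_3)) ∨ ((x_3 → x_2) ↔ ((x_3 → x_3) ∨ x_2))) ∨ ¬((x_2 → x_1) ∨ (x_1 ∨ x_2))) ↔ ((((x_3 → (x_3 → x_1)) ∨ ((x_2 ∨ x_2) → x_1)) ↔ (¬(x_2 → x_1) ↔ ¬(x_3 ↔ x_2))) ↔ (((¬(x_2 ↔ x_1) → ((x_1 → x_2) ∨ x_1)) → ((x_3 → x_1) ↔ x_2)) → (((x_3 ∨ x_3) ↔ ((x_1 → x_2) ↔ ¬x_3)) ↔ (x_3 → ¬x_1)))) = 1 ↔ 5/6 = 5/6

5/6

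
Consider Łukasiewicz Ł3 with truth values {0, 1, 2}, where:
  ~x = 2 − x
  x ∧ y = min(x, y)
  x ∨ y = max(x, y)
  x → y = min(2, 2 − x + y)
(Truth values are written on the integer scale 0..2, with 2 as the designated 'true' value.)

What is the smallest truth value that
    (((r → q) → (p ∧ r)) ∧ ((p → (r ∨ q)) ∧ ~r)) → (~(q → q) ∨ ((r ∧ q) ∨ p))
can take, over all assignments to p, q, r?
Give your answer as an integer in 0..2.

1

Take p = 0, q = 0, r = 1:
r → q = 1 → 0 = 1
p ∧ r = 0 ∧ 1 = 0
(r → q) → (p ∧ r) = 1 → 0 = 1
r ∨ q = 1 ∨ 0 = 1
p → (r ∨ q) = 0 → 1 = 2
~r = ~1 = 1
(p → (r ∨ q)) ∧ ~r = 2 ∧ 1 = 1
((r → q) → (p ∧ r)) ∧ ((p → (r ∨ q)) ∧ ~r) = 1 ∧ 1 = 1
q → q = 0 → 0 = 2
~(q → q) = ~2 = 0
r ∧ q = 1 ∧ 0 = 0
(r ∧ q) ∨ p = 0 ∨ 0 = 0
~(q → q) ∨ ((r ∧ q) ∨ p) = 0 ∨ 0 = 0
(((r → q) → (p ∧ r)) ∧ ((p → (r ∨ q)) ∧ ~r)) → (~(q → q) ∨ ((r ∧ q) ∨ p)) = 1 → 0 = 1
No assignment yields a value below 1, so this is the minimum.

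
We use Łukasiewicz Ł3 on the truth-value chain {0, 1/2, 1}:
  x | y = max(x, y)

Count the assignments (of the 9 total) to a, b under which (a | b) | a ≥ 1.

5

a = 0, b = 0 ↦ 0  <
a = 0, b = 1/2 ↦ 1/2  <
a = 0, b = 1 ↦ 1  ≥
a = 1/2, b = 0 ↦ 1/2  <
a = 1/2, b = 1/2 ↦ 1/2  <
a = 1/2, b = 1 ↦ 1  ≥
a = 1, b = 0 ↦ 1  ≥
a = 1, b = 1/2 ↦ 1  ≥
a = 1, b = 1 ↦ 1  ≥
So 5 of the 9 assignments meet the threshold.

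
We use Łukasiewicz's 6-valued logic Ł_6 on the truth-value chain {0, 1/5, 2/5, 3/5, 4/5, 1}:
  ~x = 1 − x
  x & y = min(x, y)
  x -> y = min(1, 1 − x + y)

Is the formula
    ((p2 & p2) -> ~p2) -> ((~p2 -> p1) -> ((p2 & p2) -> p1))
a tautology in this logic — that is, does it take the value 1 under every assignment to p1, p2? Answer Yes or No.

At p1 = 3/5, p2 = 1/5, for instance:
p2 & p2 = 1/5 & 1/5 = 1/5
~p2 = ~1/5 = 4/5
(p2 & p2) -> ~p2 = 1/5 -> 4/5 = 1
~p2 -> p1 = 4/5 -> 3/5 = 4/5
(p2 & p2) -> p1 = 1/5 -> 3/5 = 1
(~p2 -> p1) -> ((p2 & p2) -> p1) = 4/5 -> 1 = 1
((p2 & p2) -> ~p2) -> ((~p2 -> p1) -> ((p2 & p2) -> p1)) = 1 -> 1 = 1
and checking the remaining 35 assignments likewise gives ≥ 1 in every case.

Yes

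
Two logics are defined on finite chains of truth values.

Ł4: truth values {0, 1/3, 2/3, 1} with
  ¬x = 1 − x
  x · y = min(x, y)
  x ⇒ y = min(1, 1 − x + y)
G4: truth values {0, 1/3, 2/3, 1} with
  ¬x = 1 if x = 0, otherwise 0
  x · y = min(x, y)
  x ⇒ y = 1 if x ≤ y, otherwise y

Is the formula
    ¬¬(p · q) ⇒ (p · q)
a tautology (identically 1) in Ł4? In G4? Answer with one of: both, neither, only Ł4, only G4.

only Ł4

In Ł4: every assignment gives 1 — tautology.
In G4: at p = 1/3, q = 1/3 the value is 1/3 — not a tautology.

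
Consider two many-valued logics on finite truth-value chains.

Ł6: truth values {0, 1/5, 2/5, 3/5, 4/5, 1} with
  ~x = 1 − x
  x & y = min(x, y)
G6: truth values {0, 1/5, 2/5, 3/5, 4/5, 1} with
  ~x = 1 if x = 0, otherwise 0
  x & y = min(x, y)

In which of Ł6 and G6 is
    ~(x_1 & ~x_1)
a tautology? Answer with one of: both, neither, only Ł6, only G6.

In Ł6: at x_1 = 1/5 the value is 4/5 — not a tautology.
In G6: every assignment gives 1 — tautology.

only G6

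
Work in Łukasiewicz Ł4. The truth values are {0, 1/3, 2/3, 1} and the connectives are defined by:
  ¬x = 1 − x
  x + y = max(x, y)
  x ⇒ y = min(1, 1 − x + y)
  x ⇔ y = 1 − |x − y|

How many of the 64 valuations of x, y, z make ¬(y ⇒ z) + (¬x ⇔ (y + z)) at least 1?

value 1: 19 assignments (counts)
value 2/3: 26 assignments
value 1/3: 14 assignments
value 0: 5 assignments
So 19 of the 64 assignments meet the threshold.

19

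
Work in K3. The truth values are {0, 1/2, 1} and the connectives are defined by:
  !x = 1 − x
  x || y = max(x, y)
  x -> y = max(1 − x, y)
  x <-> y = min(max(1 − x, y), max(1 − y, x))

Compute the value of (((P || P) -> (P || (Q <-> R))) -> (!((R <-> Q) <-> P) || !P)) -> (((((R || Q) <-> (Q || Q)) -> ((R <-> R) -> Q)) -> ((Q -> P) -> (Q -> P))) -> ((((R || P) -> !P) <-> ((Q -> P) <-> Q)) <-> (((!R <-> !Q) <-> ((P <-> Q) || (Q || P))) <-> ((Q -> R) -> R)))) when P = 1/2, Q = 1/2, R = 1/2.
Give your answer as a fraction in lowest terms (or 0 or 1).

P || P = 1/2 || 1/2 = 1/2
Q <-> R = 1/2 <-> 1/2 = 1/2
P || (Q <-> R) = 1/2 || 1/2 = 1/2
(P || P) -> (P || (Q <-> R)) = 1/2 -> 1/2 = 1/2
R <-> Q = 1/2 <-> 1/2 = 1/2
(R <-> Q) <-> P = 1/2 <-> 1/2 = 1/2
!((R <-> Q) <-> P) = !1/2 = 1/2
!P = !1/2 = 1/2
!((R <-> Q) <-> P) || !P = 1/2 || 1/2 = 1/2
((P || P) -> (P || (Q <-> R))) -> (!((R <-> Q) <-> P) || !P) = 1/2 -> 1/2 = 1/2
R || Q = 1/2 || 1/2 = 1/2
Q || Q = 1/2 || 1/2 = 1/2
(R || Q) <-> (Q || Q) = 1/2 <-> 1/2 = 1/2
R <-> R = 1/2 <-> 1/2 = 1/2
(R <-> R) -> Q = 1/2 -> 1/2 = 1/2
((R || Q) <-> (Q || Q)) -> ((R <-> R) -> Q) = 1/2 -> 1/2 = 1/2
Q -> P = 1/2 -> 1/2 = 1/2
Q -> P = 1/2 -> 1/2 = 1/2
(Q -> P) -> (Q -> P) = 1/2 -> 1/2 = 1/2
(((R || Q) <-> (Q || Q)) -> ((R <-> R) -> Q)) -> ((Q -> P) -> (Q -> P)) = 1/2 -> 1/2 = 1/2
R || P = 1/2 || 1/2 = 1/2
!P = !1/2 = 1/2
(R || P) -> !P = 1/2 -> 1/2 = 1/2
Q -> P = 1/2 -> 1/2 = 1/2
(Q -> P) <-> Q = 1/2 <-> 1/2 = 1/2
((R || P) -> !P) <-> ((Q -> P) <-> Q) = 1/2 <-> 1/2 = 1/2
!R = !1/2 = 1/2
!Q = !1/2 = 1/2
!R <-> !Q = 1/2 <-> 1/2 = 1/2
P <-> Q = 1/2 <-> 1/2 = 1/2
Q || P = 1/2 || 1/2 = 1/2
(P <-> Q) || (Q || P) = 1/2 || 1/2 = 1/2
(!R <-> !Q) <-> ((P <-> Q) || (Q || P)) = 1/2 <-> 1/2 = 1/2
Q -> R = 1/2 -> 1/2 = 1/2
(Q -> R) -> R = 1/2 -> 1/2 = 1/2
((!R <-> !Q) <-> ((P <-> Q) || (Q || P))) <-> ((Q -> R) -> R) = 1/2 <-> 1/2 = 1/2
(((R || P) -> !P) <-> ((Q -> P) <-> Q)) <-> (((!R <-> !Q) <-> ((P <-> Q) || (Q || P))) <-> ((Q -> R) -> R)) = 1/2 <-> 1/2 = 1/2
((((R || Q) <-> (Q || Q)) -> ((R <-> R) -> Q)) -> ((Q -> P) -> (Q -> P))) -> ((((R || P) -> !P) <-> ((Q -> P) <-> Q)) <-> (((!R <-> !Q) <-> ((P <-> Q) || (Q || P))) <-> ((Q -> R) -> R))) = 1/2 -> 1/2 = 1/2
(((P || P) -> (P || (Q <-> R))) -> (!((R <-> Q) <-> P) || !P)) -> (((((R || Q) <-> (Q || Q)) -> ((R <-> R) -> Q)) -> ((Q -> P) -> (Q -> P))) -> ((((R || P) -> !P) <-> ((Q -> P) <-> Q)) <-> (((!R <-> !Q) <-> ((P <-> Q) || (Q || P))) <-> ((Q -> R) -> R)))) = 1/2 -> 1/2 = 1/2

1/2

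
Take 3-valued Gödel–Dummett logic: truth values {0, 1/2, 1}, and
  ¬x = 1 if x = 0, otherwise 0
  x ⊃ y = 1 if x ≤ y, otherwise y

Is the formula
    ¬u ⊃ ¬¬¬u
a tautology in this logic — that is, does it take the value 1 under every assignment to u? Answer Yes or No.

Yes

u = 0 ↦ 1
u = 1/2 ↦ 1
u = 1 ↦ 1
Every assignment gives a value ≥ 1.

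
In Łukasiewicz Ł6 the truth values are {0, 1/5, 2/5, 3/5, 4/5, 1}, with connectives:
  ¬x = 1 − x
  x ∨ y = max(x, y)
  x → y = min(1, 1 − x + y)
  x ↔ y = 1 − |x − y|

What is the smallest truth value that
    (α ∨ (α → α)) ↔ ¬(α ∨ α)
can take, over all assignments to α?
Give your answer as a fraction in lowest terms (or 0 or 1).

0

Take α = 1:
α → α = 1 → 1 = 1
α ∨ (α → α) = 1 ∨ 1 = 1
α ∨ α = 1 ∨ 1 = 1
¬(α ∨ α) = ¬1 = 0
(α ∨ (α → α)) ↔ ¬(α ∨ α) = 1 ↔ 0 = 0
No assignment yields a value below 0, so this is the minimum.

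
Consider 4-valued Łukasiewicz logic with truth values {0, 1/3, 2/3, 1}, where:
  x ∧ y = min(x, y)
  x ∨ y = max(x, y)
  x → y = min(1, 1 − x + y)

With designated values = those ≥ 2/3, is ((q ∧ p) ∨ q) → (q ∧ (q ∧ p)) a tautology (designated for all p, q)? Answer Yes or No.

No

Counterexample: take p = 0, q = 2/3.
q ∧ p = 2/3 ∧ 0 = 0
(q ∧ p) ∨ q = 0 ∨ 2/3 = 2/3
q ∧ p = 2/3 ∧ 0 = 0
q ∧ (q ∧ p) = 2/3 ∧ 0 = 0
((q ∧ p) ∨ q) → (q ∧ (q ∧ p)) = 2/3 → 0 = 1/3
This gives 1/3, which is below 2/3.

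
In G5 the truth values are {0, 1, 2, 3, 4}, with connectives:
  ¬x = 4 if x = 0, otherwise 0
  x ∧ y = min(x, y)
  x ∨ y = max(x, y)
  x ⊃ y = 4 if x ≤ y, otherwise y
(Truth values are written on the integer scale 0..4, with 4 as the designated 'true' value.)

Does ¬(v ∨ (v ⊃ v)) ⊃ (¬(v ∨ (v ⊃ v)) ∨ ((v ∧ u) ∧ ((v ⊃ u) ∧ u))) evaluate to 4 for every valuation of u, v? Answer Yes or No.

Yes

At u = 2, v = 3, for instance:
v ⊃ v = 3 ⊃ 3 = 4
v ∨ (v ⊃ v) = 3 ∨ 4 = 4
¬(v ∨ (v ⊃ v)) = ¬4 = 0
v ∧ u = 3 ∧ 2 = 2
v ⊃ u = 3 ⊃ 2 = 2
(v ⊃ u) ∧ u = 2 ∧ 2 = 2
(v ∧ u) ∧ ((v ⊃ u) ∧ u) = 2 ∧ 2 = 2
¬(v ∨ (v ⊃ v)) ∨ ((v ∧ u) ∧ ((v ⊃ u) ∧ u)) = 0 ∨ 2 = 2
¬(v ∨ (v ⊃ v)) ⊃ (¬(v ∨ (v ⊃ v)) ∨ ((v ∧ u) ∧ ((v ⊃ u) ∧ u))) = 0 ⊃ 2 = 4
and checking the remaining 24 assignments likewise gives ≥ 4 in every case.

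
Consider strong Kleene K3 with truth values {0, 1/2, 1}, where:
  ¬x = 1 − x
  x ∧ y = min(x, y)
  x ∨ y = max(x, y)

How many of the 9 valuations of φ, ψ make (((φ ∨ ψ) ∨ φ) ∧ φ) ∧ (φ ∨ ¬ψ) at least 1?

φ = 0, ψ = 0 ↦ 0  <
φ = 0, ψ = 1/2 ↦ 0  <
φ = 0, ψ = 1 ↦ 0  <
φ = 1/2, ψ = 0 ↦ 1/2  <
φ = 1/2, ψ = 1/2 ↦ 1/2  <
φ = 1/2, ψ = 1 ↦ 1/2  <
φ = 1, ψ = 0 ↦ 1  ≥
φ = 1, ψ = 1/2 ↦ 1  ≥
φ = 1, ψ = 1 ↦ 1  ≥
So 3 of the 9 assignments meet the threshold.

3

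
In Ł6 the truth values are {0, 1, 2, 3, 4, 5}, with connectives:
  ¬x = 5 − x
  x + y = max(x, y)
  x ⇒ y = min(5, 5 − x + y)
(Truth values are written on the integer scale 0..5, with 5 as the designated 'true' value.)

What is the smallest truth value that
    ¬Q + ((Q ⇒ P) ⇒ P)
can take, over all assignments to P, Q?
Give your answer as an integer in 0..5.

Take P = 0, Q = 2:
¬Q = ¬2 = 3
Q ⇒ P = 2 ⇒ 0 = 3
(Q ⇒ P) ⇒ P = 3 ⇒ 0 = 2
¬Q + ((Q ⇒ P) ⇒ P) = 3 + 2 = 3
No assignment yields a value below 3, so this is the minimum.

3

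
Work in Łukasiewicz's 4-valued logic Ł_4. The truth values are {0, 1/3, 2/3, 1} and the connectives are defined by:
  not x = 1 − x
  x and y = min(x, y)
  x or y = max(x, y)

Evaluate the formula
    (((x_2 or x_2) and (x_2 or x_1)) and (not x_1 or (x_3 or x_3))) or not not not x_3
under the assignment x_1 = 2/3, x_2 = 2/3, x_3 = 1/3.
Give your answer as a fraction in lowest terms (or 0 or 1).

2/3

x_2 or x_2 = 2/3 or 2/3 = 2/3
x_2 or x_1 = 2/3 or 2/3 = 2/3
(x_2 or x_2) and (x_2 or x_1) = 2/3 and 2/3 = 2/3
not x_1 = not 2/3 = 1/3
x_3 or x_3 = 1/3 or 1/3 = 1/3
not x_1 or (x_3 or x_3) = 1/3 or 1/3 = 1/3
((x_2 or x_2) and (x_2 or x_1)) and (not x_1 or (x_3 or x_3)) = 2/3 and 1/3 = 1/3
not x_3 = not 1/3 = 2/3
not not x_3 = not 2/3 = 1/3
not not not x_3 = not 1/3 = 2/3
(((x_2 or x_2) and (x_2 or x_1)) and (not x_1 or (x_3 or x_3))) or not not not x_3 = 1/3 or 2/3 = 2/3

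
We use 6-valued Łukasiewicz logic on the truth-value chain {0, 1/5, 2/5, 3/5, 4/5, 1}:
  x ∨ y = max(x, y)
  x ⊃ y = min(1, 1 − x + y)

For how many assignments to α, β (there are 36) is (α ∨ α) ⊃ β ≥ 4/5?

value 1: 21 assignments (counts)
value 4/5: 5 assignments (counts)
value 3/5: 4 assignments
value 2/5: 3 assignments
value 1/5: 2 assignments
value 0: 1 assignment
So 26 of the 36 assignments meet the threshold.

26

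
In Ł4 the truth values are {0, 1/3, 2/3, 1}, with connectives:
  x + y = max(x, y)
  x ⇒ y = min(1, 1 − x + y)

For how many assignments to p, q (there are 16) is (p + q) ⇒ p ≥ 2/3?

13

p = 0, q = 0 ↦ 1  ≥
p = 0, q = 1/3 ↦ 2/3  ≥
p = 0, q = 2/3 ↦ 1/3  <
p = 0, q = 1 ↦ 0  <
p = 1/3, q = 0 ↦ 1  ≥
p = 1/3, q = 1/3 ↦ 1  ≥
p = 1/3, q = 2/3 ↦ 2/3  ≥
p = 1/3, q = 1 ↦ 1/3  <
p = 2/3, q = 0 ↦ 1  ≥
p = 2/3, q = 1/3 ↦ 1  ≥
p = 2/3, q = 2/3 ↦ 1  ≥
p = 2/3, q = 1 ↦ 2/3  ≥
p = 1, q = 0 ↦ 1  ≥
p = 1, q = 1/3 ↦ 1  ≥
p = 1, q = 2/3 ↦ 1  ≥
p = 1, q = 1 ↦ 1  ≥
So 13 of the 16 assignments meet the threshold.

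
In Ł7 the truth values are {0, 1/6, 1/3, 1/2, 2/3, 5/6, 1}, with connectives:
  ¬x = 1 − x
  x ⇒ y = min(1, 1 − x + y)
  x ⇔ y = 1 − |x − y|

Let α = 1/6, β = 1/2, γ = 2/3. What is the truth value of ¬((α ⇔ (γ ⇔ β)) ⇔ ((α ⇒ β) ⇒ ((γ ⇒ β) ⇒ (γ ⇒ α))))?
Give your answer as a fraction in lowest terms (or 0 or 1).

1/3

γ ⇔ β = 2/3 ⇔ 1/2 = 5/6
α ⇔ (γ ⇔ β) = 1/6 ⇔ 5/6 = 1/3
α ⇒ β = 1/6 ⇒ 1/2 = 1
γ ⇒ β = 2/3 ⇒ 1/2 = 5/6
γ ⇒ α = 2/3 ⇒ 1/6 = 1/2
(γ ⇒ β) ⇒ (γ ⇒ α) = 5/6 ⇒ 1/2 = 2/3
(α ⇒ β) ⇒ ((γ ⇒ β) ⇒ (γ ⇒ α)) = 1 ⇒ 2/3 = 2/3
(α ⇔ (γ ⇔ β)) ⇔ ((α ⇒ β) ⇒ ((γ ⇒ β) ⇒ (γ ⇒ α))) = 1/3 ⇔ 2/3 = 2/3
¬((α ⇔ (γ ⇔ β)) ⇔ ((α ⇒ β) ⇒ ((γ ⇒ β) ⇒ (γ ⇒ α)))) = ¬2/3 = 1/3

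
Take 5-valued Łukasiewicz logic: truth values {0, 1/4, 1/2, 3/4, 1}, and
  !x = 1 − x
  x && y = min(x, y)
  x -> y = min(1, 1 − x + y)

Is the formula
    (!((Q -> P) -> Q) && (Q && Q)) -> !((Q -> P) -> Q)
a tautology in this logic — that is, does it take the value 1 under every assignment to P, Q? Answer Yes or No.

Yes

At P = 0, Q = 3/4, for instance:
Q -> P = 3/4 -> 0 = 1/4
(Q -> P) -> Q = 1/4 -> 3/4 = 1
!((Q -> P) -> Q) = !1 = 0
Q && Q = 3/4 && 3/4 = 3/4
!((Q -> P) -> Q) && (Q && Q) = 0 && 3/4 = 0
(!((Q -> P) -> Q) && (Q && Q)) -> !((Q -> P) -> Q) = 0 -> 0 = 1
and checking the remaining 24 assignments likewise gives ≥ 1 in every case.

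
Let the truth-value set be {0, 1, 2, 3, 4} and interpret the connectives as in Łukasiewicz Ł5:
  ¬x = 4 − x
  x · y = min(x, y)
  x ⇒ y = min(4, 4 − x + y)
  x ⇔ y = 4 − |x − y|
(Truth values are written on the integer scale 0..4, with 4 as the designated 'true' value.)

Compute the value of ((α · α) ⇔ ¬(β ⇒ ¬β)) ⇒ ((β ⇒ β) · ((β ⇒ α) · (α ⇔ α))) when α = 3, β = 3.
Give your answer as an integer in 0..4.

α · α = 3 · 3 = 3
¬β = ¬3 = 1
β ⇒ ¬β = 3 ⇒ 1 = 2
¬(β ⇒ ¬β) = ¬2 = 2
(α · α) ⇔ ¬(β ⇒ ¬β) = 3 ⇔ 2 = 3
β ⇒ β = 3 ⇒ 3 = 4
β ⇒ α = 3 ⇒ 3 = 4
α ⇔ α = 3 ⇔ 3 = 4
(β ⇒ α) · (α ⇔ α) = 4 · 4 = 4
(β ⇒ β) · ((β ⇒ α) · (α ⇔ α)) = 4 · 4 = 4
((α · α) ⇔ ¬(β ⇒ ¬β)) ⇒ ((β ⇒ β) · ((β ⇒ α) · (α ⇔ α))) = 3 ⇒ 4 = 4

4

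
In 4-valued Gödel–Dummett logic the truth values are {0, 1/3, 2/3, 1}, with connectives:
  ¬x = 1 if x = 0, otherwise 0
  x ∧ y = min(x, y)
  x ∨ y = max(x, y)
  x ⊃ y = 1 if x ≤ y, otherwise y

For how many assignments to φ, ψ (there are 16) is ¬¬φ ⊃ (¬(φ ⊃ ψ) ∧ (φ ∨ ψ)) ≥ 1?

5

φ = 0, ψ = 0 ↦ 1  ≥
φ = 0, ψ = 1/3 ↦ 1  ≥
φ = 0, ψ = 2/3 ↦ 1  ≥
φ = 0, ψ = 1 ↦ 1  ≥
φ = 1/3, ψ = 0 ↦ 1/3  <
φ = 1/3, ψ = 1/3 ↦ 0  <
φ = 1/3, ψ = 2/3 ↦ 0  <
φ = 1/3, ψ = 1 ↦ 0  <
φ = 2/3, ψ = 0 ↦ 2/3  <
φ = 2/3, ψ = 1/3 ↦ 0  <
φ = 2/3, ψ = 2/3 ↦ 0  <
φ = 2/3, ψ = 1 ↦ 0  <
φ = 1, ψ = 0 ↦ 1  ≥
φ = 1, ψ = 1/3 ↦ 0  <
φ = 1, ψ = 2/3 ↦ 0  <
φ = 1, ψ = 1 ↦ 0  <
So 5 of the 16 assignments meet the threshold.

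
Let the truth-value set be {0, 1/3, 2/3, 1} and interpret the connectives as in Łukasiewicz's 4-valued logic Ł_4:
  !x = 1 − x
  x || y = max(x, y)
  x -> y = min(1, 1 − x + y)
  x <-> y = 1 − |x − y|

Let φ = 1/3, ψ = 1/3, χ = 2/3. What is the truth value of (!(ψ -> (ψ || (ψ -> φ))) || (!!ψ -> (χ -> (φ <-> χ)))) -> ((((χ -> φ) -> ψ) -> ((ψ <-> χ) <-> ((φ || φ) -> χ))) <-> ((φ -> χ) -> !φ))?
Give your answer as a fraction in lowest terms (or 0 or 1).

2/3

ψ -> φ = 1/3 -> 1/3 = 1
ψ || (ψ -> φ) = 1/3 || 1 = 1
ψ -> (ψ || (ψ -> φ)) = 1/3 -> 1 = 1
!(ψ -> (ψ || (ψ -> φ))) = !1 = 0
!ψ = !1/3 = 2/3
!!ψ = !2/3 = 1/3
φ <-> χ = 1/3 <-> 2/3 = 2/3
χ -> (φ <-> χ) = 2/3 -> 2/3 = 1
!!ψ -> (χ -> (φ <-> χ)) = 1/3 -> 1 = 1
!(ψ -> (ψ || (ψ -> φ))) || (!!ψ -> (χ -> (φ <-> χ))) = 0 || 1 = 1
χ -> φ = 2/3 -> 1/3 = 2/3
(χ -> φ) -> ψ = 2/3 -> 1/3 = 2/3
ψ <-> χ = 1/3 <-> 2/3 = 2/3
φ || φ = 1/3 || 1/3 = 1/3
(φ || φ) -> χ = 1/3 -> 2/3 = 1
(ψ <-> χ) <-> ((φ || φ) -> χ) = 2/3 <-> 1 = 2/3
((χ -> φ) -> ψ) -> ((ψ <-> χ) <-> ((φ || φ) -> χ)) = 2/3 -> 2/3 = 1
φ -> χ = 1/3 -> 2/3 = 1
!φ = !1/3 = 2/3
(φ -> χ) -> !φ = 1 -> 2/3 = 2/3
(((χ -> φ) -> ψ) -> ((ψ <-> χ) <-> ((φ || φ) -> χ))) <-> ((φ -> χ) -> !φ) = 1 <-> 2/3 = 2/3
(!(ψ -> (ψ || (ψ -> φ))) || (!!ψ -> (χ -> (φ <-> χ)))) -> ((((χ -> φ) -> ψ) -> ((ψ <-> χ) <-> ((φ || φ) -> χ))) <-> ((φ -> χ) -> !φ)) = 1 -> 2/3 = 2/3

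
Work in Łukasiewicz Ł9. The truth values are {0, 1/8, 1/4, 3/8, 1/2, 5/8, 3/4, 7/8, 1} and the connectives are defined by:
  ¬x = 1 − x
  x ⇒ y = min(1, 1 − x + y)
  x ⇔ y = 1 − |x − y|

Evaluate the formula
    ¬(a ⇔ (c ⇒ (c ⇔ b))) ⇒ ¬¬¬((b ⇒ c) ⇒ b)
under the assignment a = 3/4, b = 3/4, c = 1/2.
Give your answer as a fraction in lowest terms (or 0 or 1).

3/4

c ⇔ b = 1/2 ⇔ 3/4 = 3/4
c ⇒ (c ⇔ b) = 1/2 ⇒ 3/4 = 1
a ⇔ (c ⇒ (c ⇔ b)) = 3/4 ⇔ 1 = 3/4
¬(a ⇔ (c ⇒ (c ⇔ b))) = ¬3/4 = 1/4
b ⇒ c = 3/4 ⇒ 1/2 = 3/4
(b ⇒ c) ⇒ b = 3/4 ⇒ 3/4 = 1
¬((b ⇒ c) ⇒ b) = ¬1 = 0
¬¬((b ⇒ c) ⇒ b) = ¬0 = 1
¬¬¬((b ⇒ c) ⇒ b) = ¬1 = 0
¬(a ⇔ (c ⇒ (c ⇔ b))) ⇒ ¬¬¬((b ⇒ c) ⇒ b) = 1/4 ⇒ 0 = 3/4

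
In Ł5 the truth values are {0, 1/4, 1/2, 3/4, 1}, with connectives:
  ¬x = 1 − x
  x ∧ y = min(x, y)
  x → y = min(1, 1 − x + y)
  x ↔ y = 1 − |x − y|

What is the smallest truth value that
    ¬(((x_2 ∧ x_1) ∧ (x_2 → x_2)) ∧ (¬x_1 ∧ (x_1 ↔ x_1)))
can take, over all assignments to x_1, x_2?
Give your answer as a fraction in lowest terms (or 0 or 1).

1/2

Take x_1 = 1/2, x_2 = 1/2:
x_2 ∧ x_1 = 1/2 ∧ 1/2 = 1/2
x_2 → x_2 = 1/2 → 1/2 = 1
(x_2 ∧ x_1) ∧ (x_2 → x_2) = 1/2 ∧ 1 = 1/2
¬x_1 = ¬1/2 = 1/2
x_1 ↔ x_1 = 1/2 ↔ 1/2 = 1
¬x_1 ∧ (x_1 ↔ x_1) = 1/2 ∧ 1 = 1/2
((x_2 ∧ x_1) ∧ (x_2 → x_2)) ∧ (¬x_1 ∧ (x_1 ↔ x_1)) = 1/2 ∧ 1/2 = 1/2
¬(((x_2 ∧ x_1) ∧ (x_2 → x_2)) ∧ (¬x_1 ∧ (x_1 ↔ x_1))) = ¬1/2 = 1/2
No assignment yields a value below 1/2, so this is the minimum.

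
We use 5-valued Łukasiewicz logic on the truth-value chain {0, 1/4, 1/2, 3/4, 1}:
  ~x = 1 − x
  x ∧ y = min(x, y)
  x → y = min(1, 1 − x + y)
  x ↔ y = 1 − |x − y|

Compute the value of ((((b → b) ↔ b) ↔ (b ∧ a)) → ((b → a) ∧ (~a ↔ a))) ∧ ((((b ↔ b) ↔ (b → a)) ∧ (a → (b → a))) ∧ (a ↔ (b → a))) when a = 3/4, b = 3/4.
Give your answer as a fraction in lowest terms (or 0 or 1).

b → b = 3/4 → 3/4 = 1
(b → b) ↔ b = 1 ↔ 3/4 = 3/4
b ∧ a = 3/4 ∧ 3/4 = 3/4
((b → b) ↔ b) ↔ (b ∧ a) = 3/4 ↔ 3/4 = 1
b → a = 3/4 → 3/4 = 1
~a = ~3/4 = 1/4
~a ↔ a = 1/4 ↔ 3/4 = 1/2
(b → a) ∧ (~a ↔ a) = 1 ∧ 1/2 = 1/2
(((b → b) ↔ b) ↔ (b ∧ a)) → ((b → a) ∧ (~a ↔ a)) = 1 → 1/2 = 1/2
b ↔ b = 3/4 ↔ 3/4 = 1
b → a = 3/4 → 3/4 = 1
(b ↔ b) ↔ (b → a) = 1 ↔ 1 = 1
b → a = 3/4 → 3/4 = 1
a → (b → a) = 3/4 → 1 = 1
((b ↔ b) ↔ (b → a)) ∧ (a → (b → a)) = 1 ∧ 1 = 1
b → a = 3/4 → 3/4 = 1
a ↔ (b → a) = 3/4 ↔ 1 = 3/4
(((b ↔ b) ↔ (b → a)) ∧ (a → (b → a))) ∧ (a ↔ (b → a)) = 1 ∧ 3/4 = 3/4
((((b → b) ↔ b) ↔ (b ∧ a)) → ((b → a) ∧ (~a ↔ a))) ∧ ((((b ↔ b) ↔ (b → a)) ∧ (a → (b → a))) ∧ (a ↔ (b → a))) = 1/2 ∧ 3/4 = 1/2

1/2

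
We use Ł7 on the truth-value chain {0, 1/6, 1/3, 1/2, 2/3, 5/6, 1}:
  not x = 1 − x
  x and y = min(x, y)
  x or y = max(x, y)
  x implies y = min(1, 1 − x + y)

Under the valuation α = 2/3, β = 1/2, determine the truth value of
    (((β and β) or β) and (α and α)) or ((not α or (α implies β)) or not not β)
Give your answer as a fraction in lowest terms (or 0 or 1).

β and β = 1/2 and 1/2 = 1/2
(β and β) or β = 1/2 or 1/2 = 1/2
α and α = 2/3 and 2/3 = 2/3
((β and β) or β) and (α and α) = 1/2 and 2/3 = 1/2
not α = not 2/3 = 1/3
α implies β = 2/3 implies 1/2 = 5/6
not α or (α implies β) = 1/3 or 5/6 = 5/6
not β = not 1/2 = 1/2
not not β = not 1/2 = 1/2
(not α or (α implies β)) or not not β = 5/6 or 1/2 = 5/6
(((β and β) or β) and (α and α)) or ((not α or (α implies β)) or not not β) = 1/2 or 5/6 = 5/6

5/6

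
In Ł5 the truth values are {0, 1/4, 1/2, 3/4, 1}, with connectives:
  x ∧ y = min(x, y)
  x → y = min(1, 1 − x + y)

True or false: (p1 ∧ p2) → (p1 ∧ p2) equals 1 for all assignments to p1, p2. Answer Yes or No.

At p1 = 3/4, p2 = 1/4, for instance:
p1 ∧ p2 = 3/4 ∧ 1/4 = 1/4
(p1 ∧ p2) → (p1 ∧ p2) = 1/4 → 1/4 = 1
and checking the remaining 24 assignments likewise gives ≥ 1 in every case.

Yes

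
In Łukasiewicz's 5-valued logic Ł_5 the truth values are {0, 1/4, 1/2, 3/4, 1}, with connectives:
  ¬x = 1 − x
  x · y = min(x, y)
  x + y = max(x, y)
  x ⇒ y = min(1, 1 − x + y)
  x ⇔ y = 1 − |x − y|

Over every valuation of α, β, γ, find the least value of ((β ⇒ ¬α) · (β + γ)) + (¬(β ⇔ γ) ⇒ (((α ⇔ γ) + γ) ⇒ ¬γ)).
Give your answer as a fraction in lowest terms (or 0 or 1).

Take α = 1, β = 1/2, γ = 1:
¬α = ¬1 = 0
β ⇒ ¬α = 1/2 ⇒ 0 = 1/2
β + γ = 1/2 + 1 = 1
(β ⇒ ¬α) · (β + γ) = 1/2 · 1 = 1/2
β ⇔ γ = 1/2 ⇔ 1 = 1/2
¬(β ⇔ γ) = ¬1/2 = 1/2
α ⇔ γ = 1 ⇔ 1 = 1
(α ⇔ γ) + γ = 1 + 1 = 1
¬γ = ¬1 = 0
((α ⇔ γ) + γ) ⇒ ¬γ = 1 ⇒ 0 = 0
¬(β ⇔ γ) ⇒ (((α ⇔ γ) + γ) ⇒ ¬γ) = 1/2 ⇒ 0 = 1/2
((β ⇒ ¬α) · (β + γ)) + (¬(β ⇔ γ) ⇒ (((α ⇔ γ) + γ) ⇒ ¬γ)) = 1/2 + 1/2 = 1/2
No assignment yields a value below 1/2, so this is the minimum.

1/2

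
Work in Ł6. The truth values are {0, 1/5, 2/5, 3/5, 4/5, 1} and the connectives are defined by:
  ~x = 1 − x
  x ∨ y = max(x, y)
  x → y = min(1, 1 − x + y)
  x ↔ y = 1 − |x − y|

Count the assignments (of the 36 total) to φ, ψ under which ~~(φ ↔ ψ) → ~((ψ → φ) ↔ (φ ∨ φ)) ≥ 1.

value 1: 11 assignments (counts)
value 4/5: 9 assignments
value 3/5: 7 assignments
value 2/5: 5 assignments
value 1/5: 3 assignments
value 0: 1 assignment
So 11 of the 36 assignments meet the threshold.

11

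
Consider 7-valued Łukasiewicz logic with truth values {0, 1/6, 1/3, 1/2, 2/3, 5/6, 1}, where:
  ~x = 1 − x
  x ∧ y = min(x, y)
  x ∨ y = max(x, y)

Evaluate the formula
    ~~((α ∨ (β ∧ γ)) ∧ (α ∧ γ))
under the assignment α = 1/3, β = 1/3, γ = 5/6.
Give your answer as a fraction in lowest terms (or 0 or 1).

1/3

β ∧ γ = 1/3 ∧ 5/6 = 1/3
α ∨ (β ∧ γ) = 1/3 ∨ 1/3 = 1/3
α ∧ γ = 1/3 ∧ 5/6 = 1/3
(α ∨ (β ∧ γ)) ∧ (α ∧ γ) = 1/3 ∧ 1/3 = 1/3
~((α ∨ (β ∧ γ)) ∧ (α ∧ γ)) = ~1/3 = 2/3
~~((α ∨ (β ∧ γ)) ∧ (α ∧ γ)) = ~2/3 = 1/3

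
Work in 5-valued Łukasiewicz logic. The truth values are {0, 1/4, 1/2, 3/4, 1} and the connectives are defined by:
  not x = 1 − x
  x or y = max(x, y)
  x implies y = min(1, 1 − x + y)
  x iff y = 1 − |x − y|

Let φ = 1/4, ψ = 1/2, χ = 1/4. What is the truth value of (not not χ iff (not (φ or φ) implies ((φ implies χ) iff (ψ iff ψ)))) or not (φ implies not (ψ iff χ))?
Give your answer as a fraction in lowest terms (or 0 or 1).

1/4

not χ = not 1/4 = 3/4
not not χ = not 3/4 = 1/4
φ or φ = 1/4 or 1/4 = 1/4
not (φ or φ) = not 1/4 = 3/4
φ implies χ = 1/4 implies 1/4 = 1
ψ iff ψ = 1/2 iff 1/2 = 1
(φ implies χ) iff (ψ iff ψ) = 1 iff 1 = 1
not (φ or φ) implies ((φ implies χ) iff (ψ iff ψ)) = 3/4 implies 1 = 1
not not χ iff (not (φ or φ) implies ((φ implies χ) iff (ψ iff ψ))) = 1/4 iff 1 = 1/4
ψ iff χ = 1/2 iff 1/4 = 3/4
not (ψ iff χ) = not 3/4 = 1/4
φ implies not (ψ iff χ) = 1/4 implies 1/4 = 1
not (φ implies not (ψ iff χ)) = not 1 = 0
(not not χ iff (not (φ or φ) implies ((φ implies χ) iff (ψ iff ψ)))) or not (φ implies not (ψ iff χ)) = 1/4 or 0 = 1/4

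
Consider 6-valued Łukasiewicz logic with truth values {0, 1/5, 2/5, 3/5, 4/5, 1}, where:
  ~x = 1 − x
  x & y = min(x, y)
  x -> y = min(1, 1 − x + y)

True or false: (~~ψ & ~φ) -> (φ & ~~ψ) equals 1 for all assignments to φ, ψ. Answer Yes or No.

No

Counterexample: take φ = 0, ψ = 1/5.
~ψ = ~1/5 = 4/5
~~ψ = ~4/5 = 1/5
~φ = ~0 = 1
~~ψ & ~φ = 1/5 & 1 = 1/5
~ψ = ~1/5 = 4/5
~~ψ = ~4/5 = 1/5
φ & ~~ψ = 0 & 1/5 = 0
(~~ψ & ~φ) -> (φ & ~~ψ) = 1/5 -> 0 = 4/5
This gives 4/5 ≠ 1.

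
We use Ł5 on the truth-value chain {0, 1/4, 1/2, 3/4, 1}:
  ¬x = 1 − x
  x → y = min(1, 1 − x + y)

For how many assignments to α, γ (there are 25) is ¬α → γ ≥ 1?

15

value 1: 15 assignments (counts)
value 3/4: 4 assignments
value 1/2: 3 assignments
value 1/4: 2 assignments
value 0: 1 assignment
So 15 of the 25 assignments meet the threshold.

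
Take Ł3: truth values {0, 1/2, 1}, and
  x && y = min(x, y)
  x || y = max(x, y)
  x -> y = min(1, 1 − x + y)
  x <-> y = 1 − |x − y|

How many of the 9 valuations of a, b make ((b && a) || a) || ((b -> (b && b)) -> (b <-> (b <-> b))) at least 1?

a = 0, b = 0 ↦ 0  <
a = 0, b = 1/2 ↦ 1/2  <
a = 0, b = 1 ↦ 1  ≥
a = 1/2, b = 0 ↦ 1/2  <
a = 1/2, b = 1/2 ↦ 1/2  <
a = 1/2, b = 1 ↦ 1  ≥
a = 1, b = 0 ↦ 1  ≥
a = 1, b = 1/2 ↦ 1  ≥
a = 1, b = 1 ↦ 1  ≥
So 5 of the 9 assignments meet the threshold.

5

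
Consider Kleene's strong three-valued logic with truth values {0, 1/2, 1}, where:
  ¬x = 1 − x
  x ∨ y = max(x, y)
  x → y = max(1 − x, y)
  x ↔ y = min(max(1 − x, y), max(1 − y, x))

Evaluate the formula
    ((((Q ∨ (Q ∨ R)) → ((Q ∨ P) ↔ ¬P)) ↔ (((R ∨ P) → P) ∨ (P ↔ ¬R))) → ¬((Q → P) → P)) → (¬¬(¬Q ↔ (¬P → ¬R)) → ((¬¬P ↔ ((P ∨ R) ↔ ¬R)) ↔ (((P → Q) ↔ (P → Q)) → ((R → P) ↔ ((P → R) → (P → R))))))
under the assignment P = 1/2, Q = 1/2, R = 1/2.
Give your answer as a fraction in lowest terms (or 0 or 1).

1/2

Q ∨ R = 1/2 ∨ 1/2 = 1/2
Q ∨ (Q ∨ R) = 1/2 ∨ 1/2 = 1/2
Q ∨ P = 1/2 ∨ 1/2 = 1/2
¬P = ¬1/2 = 1/2
(Q ∨ P) ↔ ¬P = 1/2 ↔ 1/2 = 1/2
(Q ∨ (Q ∨ R)) → ((Q ∨ P) ↔ ¬P) = 1/2 → 1/2 = 1/2
R ∨ P = 1/2 ∨ 1/2 = 1/2
(R ∨ P) → P = 1/2 → 1/2 = 1/2
¬R = ¬1/2 = 1/2
P ↔ ¬R = 1/2 ↔ 1/2 = 1/2
((R ∨ P) → P) ∨ (P ↔ ¬R) = 1/2 ∨ 1/2 = 1/2
((Q ∨ (Q ∨ R)) → ((Q ∨ P) ↔ ¬P)) ↔ (((R ∨ P) → P) ∨ (P ↔ ¬R)) = 1/2 ↔ 1/2 = 1/2
Q → P = 1/2 → 1/2 = 1/2
(Q → P) → P = 1/2 → 1/2 = 1/2
¬((Q → P) → P) = ¬1/2 = 1/2
(((Q ∨ (Q ∨ R)) → ((Q ∨ P) ↔ ¬P)) ↔ (((R ∨ P) → P) ∨ (P ↔ ¬R))) → ¬((Q → P) → P) = 1/2 → 1/2 = 1/2
¬Q = ¬1/2 = 1/2
¬P = ¬1/2 = 1/2
¬R = ¬1/2 = 1/2
¬P → ¬R = 1/2 → 1/2 = 1/2
¬Q ↔ (¬P → ¬R) = 1/2 ↔ 1/2 = 1/2
¬(¬Q ↔ (¬P → ¬R)) = ¬1/2 = 1/2
¬¬(¬Q ↔ (¬P → ¬R)) = ¬1/2 = 1/2
¬P = ¬1/2 = 1/2
¬¬P = ¬1/2 = 1/2
P ∨ R = 1/2 ∨ 1/2 = 1/2
¬R = ¬1/2 = 1/2
(P ∨ R) ↔ ¬R = 1/2 ↔ 1/2 = 1/2
¬¬P ↔ ((P ∨ R) ↔ ¬R) = 1/2 ↔ 1/2 = 1/2
P → Q = 1/2 → 1/2 = 1/2
P → Q = 1/2 → 1/2 = 1/2
(P → Q) ↔ (P → Q) = 1/2 ↔ 1/2 = 1/2
R → P = 1/2 → 1/2 = 1/2
P → R = 1/2 → 1/2 = 1/2
P → R = 1/2 → 1/2 = 1/2
(P → R) → (P → R) = 1/2 → 1/2 = 1/2
(R → P) ↔ ((P → R) → (P → R)) = 1/2 ↔ 1/2 = 1/2
((P → Q) ↔ (P → Q)) → ((R → P) ↔ ((P → R) → (P → R))) = 1/2 → 1/2 = 1/2
(¬¬P ↔ ((P ∨ R) ↔ ¬R)) ↔ (((P → Q) ↔ (P → Q)) → ((R → P) ↔ ((P → R) → (P → R)))) = 1/2 ↔ 1/2 = 1/2
¬¬(¬Q ↔ (¬P → ¬R)) → ((¬¬P ↔ ((P ∨ R) ↔ ¬R)) ↔ (((P → Q) ↔ (P → Q)) → ((R → P) ↔ ((P → R) → (P → R))))) = 1/2 → 1/2 = 1/2
((((Q ∨ (Q ∨ R)) → ((Q ∨ P) ↔ ¬P)) ↔ (((R ∨ P) → P) ∨ (P ↔ ¬R))) → ¬((Q → P) → P)) → (¬¬(¬Q ↔ (¬P → ¬R)) → ((¬¬P ↔ ((P ∨ R) ↔ ¬R)) ↔ (((P → Q) ↔ (P → Q)) → ((R → P) ↔ ((P → R) → (P → R)))))) = 1/2 → 1/2 = 1/2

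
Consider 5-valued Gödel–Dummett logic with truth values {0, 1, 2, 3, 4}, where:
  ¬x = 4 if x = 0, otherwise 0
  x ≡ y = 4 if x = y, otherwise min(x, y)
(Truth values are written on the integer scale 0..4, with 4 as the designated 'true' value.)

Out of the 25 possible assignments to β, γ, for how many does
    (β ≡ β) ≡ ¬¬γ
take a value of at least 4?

20

value 4: 20 assignments (counts)
value 0: 5 assignments
So 20 of the 25 assignments meet the threshold.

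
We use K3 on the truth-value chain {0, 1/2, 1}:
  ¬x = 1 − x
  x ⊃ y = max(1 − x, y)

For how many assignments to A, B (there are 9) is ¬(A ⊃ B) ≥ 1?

A = 0, B = 0 ↦ 0  <
A = 0, B = 1/2 ↦ 0  <
A = 0, B = 1 ↦ 0  <
A = 1/2, B = 0 ↦ 1/2  <
A = 1/2, B = 1/2 ↦ 1/2  <
A = 1/2, B = 1 ↦ 0  <
A = 1, B = 0 ↦ 1  ≥
A = 1, B = 1/2 ↦ 1/2  <
A = 1, B = 1 ↦ 0  <
So 1 of the 9 assignments meets the threshold.

1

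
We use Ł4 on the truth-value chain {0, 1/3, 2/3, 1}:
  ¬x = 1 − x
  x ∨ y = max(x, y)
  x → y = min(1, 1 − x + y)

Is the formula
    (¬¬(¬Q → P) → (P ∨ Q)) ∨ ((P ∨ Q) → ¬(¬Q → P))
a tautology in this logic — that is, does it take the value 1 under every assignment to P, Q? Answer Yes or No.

Counterexample: take P = 1/3, Q = 2/3.
¬Q = ¬2/3 = 1/3
¬Q → P = 1/3 → 1/3 = 1
¬(¬Q → P) = ¬1 = 0
¬¬(¬Q → P) = ¬0 = 1
P ∨ Q = 1/3 ∨ 2/3 = 2/3
¬¬(¬Q → P) → (P ∨ Q) = 1 → 2/3 = 2/3
P ∨ Q = 1/3 ∨ 2/3 = 2/3
¬Q = ¬2/3 = 1/3
¬Q → P = 1/3 → 1/3 = 1
¬(¬Q → P) = ¬1 = 0
(P ∨ Q) → ¬(¬Q → P) = 2/3 → 0 = 1/3
(¬¬(¬Q → P) → (P ∨ Q)) ∨ ((P ∨ Q) → ¬(¬Q → P)) = 2/3 ∨ 1/3 = 2/3
This gives 2/3 ≠ 1.

No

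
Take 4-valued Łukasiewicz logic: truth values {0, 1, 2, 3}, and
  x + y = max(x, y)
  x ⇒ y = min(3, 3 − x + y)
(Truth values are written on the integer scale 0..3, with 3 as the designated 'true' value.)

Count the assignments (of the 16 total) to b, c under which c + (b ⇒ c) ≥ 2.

b = 0, c = 0 ↦ 3  ≥
b = 0, c = 1 ↦ 3  ≥
b = 0, c = 2 ↦ 3  ≥
b = 0, c = 3 ↦ 3  ≥
b = 1, c = 0 ↦ 2  ≥
b = 1, c = 1 ↦ 3  ≥
b = 1, c = 2 ↦ 3  ≥
b = 1, c = 3 ↦ 3  ≥
b = 2, c = 0 ↦ 1  <
b = 2, c = 1 ↦ 2  ≥
b = 2, c = 2 ↦ 3  ≥
b = 2, c = 3 ↦ 3  ≥
b = 3, c = 0 ↦ 0  <
b = 3, c = 1 ↦ 1  <
b = 3, c = 2 ↦ 2  ≥
b = 3, c = 3 ↦ 3  ≥
So 13 of the 16 assignments meet the threshold.

13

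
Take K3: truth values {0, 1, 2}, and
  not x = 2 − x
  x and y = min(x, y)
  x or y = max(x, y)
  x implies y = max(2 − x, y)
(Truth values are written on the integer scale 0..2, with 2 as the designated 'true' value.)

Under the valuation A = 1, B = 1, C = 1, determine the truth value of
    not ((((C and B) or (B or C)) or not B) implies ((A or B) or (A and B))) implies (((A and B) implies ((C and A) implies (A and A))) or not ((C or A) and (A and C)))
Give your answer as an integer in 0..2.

C and B = 1 and 1 = 1
B or C = 1 or 1 = 1
(C and B) or (B or C) = 1 or 1 = 1
not B = not 1 = 1
((C and B) or (B or C)) or not B = 1 or 1 = 1
A or B = 1 or 1 = 1
A and B = 1 and 1 = 1
(A or B) or (A and B) = 1 or 1 = 1
(((C and B) or (B or C)) or not B) implies ((A or B) or (A and B)) = 1 implies 1 = 1
not ((((C and B) or (B or C)) or not B) implies ((A or B) or (A and B))) = not 1 = 1
A and B = 1 and 1 = 1
C and A = 1 and 1 = 1
A and A = 1 and 1 = 1
(C and A) implies (A and A) = 1 implies 1 = 1
(A and B) implies ((C and A) implies (A and A)) = 1 implies 1 = 1
C or A = 1 or 1 = 1
A and C = 1 and 1 = 1
(C or A) and (A and C) = 1 and 1 = 1
not ((C or A) and (A and C)) = not 1 = 1
((A and B) implies ((C and A) implies (A and A))) or not ((C or A) and (A and C)) = 1 or 1 = 1
not ((((C and B) or (B or C)) or not B) implies ((A or B) or (A and B))) implies (((A and B) implies ((C and A) implies (A and A))) or not ((C or A) and (A and C))) = 1 implies 1 = 1

1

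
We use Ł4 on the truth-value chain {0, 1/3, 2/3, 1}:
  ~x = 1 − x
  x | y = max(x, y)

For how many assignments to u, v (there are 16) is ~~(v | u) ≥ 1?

u = 0, v = 0 ↦ 0  <
u = 0, v = 1/3 ↦ 1/3  <
u = 0, v = 2/3 ↦ 2/3  <
u = 0, v = 1 ↦ 1  ≥
u = 1/3, v = 0 ↦ 1/3  <
u = 1/3, v = 1/3 ↦ 1/3  <
u = 1/3, v = 2/3 ↦ 2/3  <
u = 1/3, v = 1 ↦ 1  ≥
u = 2/3, v = 0 ↦ 2/3  <
u = 2/3, v = 1/3 ↦ 2/3  <
u = 2/3, v = 2/3 ↦ 2/3  <
u = 2/3, v = 1 ↦ 1  ≥
u = 1, v = 0 ↦ 1  ≥
u = 1, v = 1/3 ↦ 1  ≥
u = 1, v = 2/3 ↦ 1  ≥
u = 1, v = 1 ↦ 1  ≥
So 7 of the 16 assignments meet the threshold.

7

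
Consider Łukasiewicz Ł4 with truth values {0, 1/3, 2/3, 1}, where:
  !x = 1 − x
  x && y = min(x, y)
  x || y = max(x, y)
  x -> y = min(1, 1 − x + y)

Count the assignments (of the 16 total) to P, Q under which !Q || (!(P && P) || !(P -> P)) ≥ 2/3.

P = 0, Q = 0 ↦ 1  ≥
P = 0, Q = 1/3 ↦ 1  ≥
P = 0, Q = 2/3 ↦ 1  ≥
P = 0, Q = 1 ↦ 1  ≥
P = 1/3, Q = 0 ↦ 1  ≥
P = 1/3, Q = 1/3 ↦ 2/3  ≥
P = 1/3, Q = 2/3 ↦ 2/3  ≥
P = 1/3, Q = 1 ↦ 2/3  ≥
P = 2/3, Q = 0 ↦ 1  ≥
P = 2/3, Q = 1/3 ↦ 2/3  ≥
P = 2/3, Q = 2/3 ↦ 1/3  <
P = 2/3, Q = 1 ↦ 1/3  <
P = 1, Q = 0 ↦ 1  ≥
P = 1, Q = 1/3 ↦ 2/3  ≥
P = 1, Q = 2/3 ↦ 1/3  <
P = 1, Q = 1 ↦ 0  <
So 12 of the 16 assignments meet the threshold.

12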